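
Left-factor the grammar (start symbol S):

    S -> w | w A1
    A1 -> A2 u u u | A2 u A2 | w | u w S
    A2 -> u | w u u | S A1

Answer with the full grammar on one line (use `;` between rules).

S has alternatives sharing prefix 'w': factor to S → w S' with S' → ε | A1.
A1 has alternatives sharing prefix 'A2 u': factor to A1 → A2 u A1' with A1' → u u | A2.

S -> w S'; A1 -> w | u w S | A2 u A1'; A2 -> u | w u u | S A1; S' -> epsilon | A1; A1' -> u u | A2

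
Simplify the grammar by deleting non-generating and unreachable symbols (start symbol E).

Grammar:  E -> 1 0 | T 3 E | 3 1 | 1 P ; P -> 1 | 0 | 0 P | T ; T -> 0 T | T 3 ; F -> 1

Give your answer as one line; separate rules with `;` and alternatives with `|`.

Generating nonterminals: {E, F, P}.
Reachable from E after that: {E, P}.
Removed useless symbols: {F, T} and every production mentioning them.

E -> 1 0 | 3 1 | 1 P; P -> 1 | 0 | 0 P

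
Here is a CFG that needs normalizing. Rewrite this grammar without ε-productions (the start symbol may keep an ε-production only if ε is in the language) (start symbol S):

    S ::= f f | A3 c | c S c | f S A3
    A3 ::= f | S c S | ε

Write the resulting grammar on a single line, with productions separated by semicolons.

Nullable nonterminals: {A3}.
ε ∉ L(G), so no ε-production is kept.
Add the nullable-subset variants: S → A3 c gives A3 c | c. S → f S A3 gives f S A3 | f S.

S ::= f f | A3 c | c | c S c | f S A3 | f S; A3 ::= f | S c S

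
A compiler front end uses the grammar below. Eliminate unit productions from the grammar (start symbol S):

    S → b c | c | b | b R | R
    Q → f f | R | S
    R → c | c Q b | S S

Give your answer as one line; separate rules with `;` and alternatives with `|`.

Unit pairs: Q ⇒* {R, S}; S ⇒* {R}.
Replace each nonterminal's rules with the union of the non-unit rules of every nonterminal it unit-derives.

S → b c | c | b | b R | c Q b | S S; Q → c | c Q b | S S | b c | b | b R | f f; R → c | c Q b | S S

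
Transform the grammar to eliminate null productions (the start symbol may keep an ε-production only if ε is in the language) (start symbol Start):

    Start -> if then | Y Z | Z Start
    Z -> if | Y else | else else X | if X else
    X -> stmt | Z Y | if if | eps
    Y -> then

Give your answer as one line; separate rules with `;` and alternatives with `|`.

Start -> if then | Y Z | Z Start; Z -> if | Y else | else else X | else else | if X else | if else; X -> stmt | Z Y | if if; Y -> then

The nullable symbols are {X}.
ε ∉ L(G), so no ε-production is kept.
Add the nullable-subset variants: Z → else else X gives else else X | else else. Z → if X else gives if X else | if else.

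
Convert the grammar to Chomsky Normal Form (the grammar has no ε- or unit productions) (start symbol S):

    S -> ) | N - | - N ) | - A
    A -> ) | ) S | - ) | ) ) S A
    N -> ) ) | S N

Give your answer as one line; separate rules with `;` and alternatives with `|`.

S -> ) | N X1 | X1 Y1 | X1 A; A -> ) | X2 S | X1 X2 | X2 Y2; N -> X2 X2 | S N; X1 -> -; X2 -> ); Y1 -> N X2; Y2 -> X2 Y3; Y3 -> S A

Introduce a nonterminal for each terminal appearing in a rule of length ≥ 2: X1 → -, X2 → ).
Binarize each right-hand side of length ≥ 3 by chaining fresh nonterminals (Y1, Y2, …): affected rules were S → X1 N X2; A → X2 X2 S A.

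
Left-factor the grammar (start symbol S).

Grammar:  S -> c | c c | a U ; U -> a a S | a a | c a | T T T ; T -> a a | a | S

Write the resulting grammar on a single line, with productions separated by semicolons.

S -> a U | c S'; U -> c a | T T T | a a U'; T -> S | a T'; S' -> ε | c; U' -> S | ε; T' -> a | ε

S has alternatives sharing prefix 'c': factor to S → c S' with S' → ε | c.
U has alternatives sharing prefix 'a a': factor to U → a a U' with U' → S | ε.
T has alternatives sharing prefix 'a': factor to T → a T' with T' → a | ε.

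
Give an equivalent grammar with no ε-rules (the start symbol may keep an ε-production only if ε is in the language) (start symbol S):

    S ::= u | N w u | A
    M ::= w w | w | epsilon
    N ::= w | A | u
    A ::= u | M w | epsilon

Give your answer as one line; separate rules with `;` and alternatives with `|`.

Nullable nonterminals: {A, M, N, S}.
ε ∈ L(G) since S is nullable, so keep S → ε.
For each production, add variants omitting each subset of nullable occurrences: S → N w u gives N w u | w u. A → M w gives M w | w.

S ::= u | N w u | w u | A | epsilon; M ::= w w | w; N ::= w | A | u; A ::= u | M w | w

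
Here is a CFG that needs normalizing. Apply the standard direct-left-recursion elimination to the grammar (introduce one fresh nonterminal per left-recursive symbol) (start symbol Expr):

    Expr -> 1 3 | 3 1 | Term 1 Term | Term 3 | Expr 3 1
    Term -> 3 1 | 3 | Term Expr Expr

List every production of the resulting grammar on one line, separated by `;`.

Expr, Term are directly left-recursive.
For Expr: α = {3 1}, β = {1 3, 3 1, Term 1 Term, Term 3}. Rewrite as Expr → β Expr1 and Expr1 → α Expr1 | ε.
For Term: α = {Expr Expr}, β = {3 1, 3}. Rewrite as Term → β Term1 and Term1 → α Term1 | ε.

Expr -> 1 3 Expr1 | 3 1 Expr1 | Term 1 Term Expr1 | Term 3 Expr1; Term -> 3 1 Term1 | 3 Term1; Expr1 -> 3 1 Expr1 | ε; Term1 -> Expr Expr Term1 | ε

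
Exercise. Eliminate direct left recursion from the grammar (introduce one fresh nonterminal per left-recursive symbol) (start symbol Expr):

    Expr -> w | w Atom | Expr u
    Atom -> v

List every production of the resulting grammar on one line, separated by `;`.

Expr -> w Expr1 | w Atom Expr1; Atom -> v; Expr1 -> u Expr1 | ε

Left recursion appears on Expr.
For Expr: α = {u}, β = {w, w Atom}. Rewrite as Expr → β Expr1 and Expr1 → α Expr1 | ε.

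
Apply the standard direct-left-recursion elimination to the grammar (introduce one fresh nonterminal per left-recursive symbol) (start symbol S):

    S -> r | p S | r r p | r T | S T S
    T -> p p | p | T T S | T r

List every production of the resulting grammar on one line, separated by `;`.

S -> r S' | p S S' | r r p S' | r T S'; T -> p p T' | p T'; S' -> T S S' | ε; T' -> T S T' | r T' | ε

Directly left-recursive nonterminals: S, T.
For S: α = {T S}, β = {r, p S, r r p, r T}. Rewrite as S → β S' and S' → α S' | ε.
For T: α = {T S, r}, β = {p p, p}. Rewrite as T → β T' and T' → α T' | ε.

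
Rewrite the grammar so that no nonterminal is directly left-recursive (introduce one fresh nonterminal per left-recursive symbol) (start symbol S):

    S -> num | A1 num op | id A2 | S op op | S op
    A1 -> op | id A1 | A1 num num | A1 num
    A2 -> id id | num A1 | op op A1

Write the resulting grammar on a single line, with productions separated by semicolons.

Directly left-recursive nonterminals: S, A1.
For S: α = {op op, op}, β = {num, A1 num op, id A2}. Rewrite as S → β S' and S' → α S' | ε.
For A1: α = {num num, num}, β = {op, id A1}. Rewrite as A1 → β A1' and A1' → α A1' | ε.

S -> num S' | A1 num op S' | id A2 S'; A1 -> op A1' | id A1 A1'; A2 -> id id | num A1 | op op A1; S' -> op op S' | op S' | epsilon; A1' -> num num A1' | num A1' | epsilon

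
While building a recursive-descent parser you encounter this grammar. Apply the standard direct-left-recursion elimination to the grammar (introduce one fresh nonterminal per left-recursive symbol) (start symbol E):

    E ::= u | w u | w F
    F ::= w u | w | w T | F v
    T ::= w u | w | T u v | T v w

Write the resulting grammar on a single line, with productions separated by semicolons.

E ::= u | w u | w F; F ::= w u F' | w F' | w T F'; T ::= w u T' | w T'; F' ::= v F' | eps; T' ::= u v T' | v w T' | eps

F, T are directly left-recursive.
For F: α = {v}, β = {w u, w, w T}. Rewrite as F → β F' and F' → α F' | ε.
For T: α = {u v, v w}, β = {w u, w}. Rewrite as T → β T' and T' → α T' | ε.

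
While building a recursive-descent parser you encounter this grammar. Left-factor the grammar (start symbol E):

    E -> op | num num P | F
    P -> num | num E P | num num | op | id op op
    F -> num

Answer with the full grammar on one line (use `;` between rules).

E -> op | num num P | F; P -> op | id op op | num P'; F -> num; P' -> ε | E P | num

P has alternatives sharing prefix 'num': factor to P → num P' with P' → ε | E P | num.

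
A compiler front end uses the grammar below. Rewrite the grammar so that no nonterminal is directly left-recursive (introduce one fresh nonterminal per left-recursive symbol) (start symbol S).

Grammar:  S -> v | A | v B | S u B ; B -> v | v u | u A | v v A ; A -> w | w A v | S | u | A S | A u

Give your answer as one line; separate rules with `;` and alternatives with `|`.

S -> v S' | A S' | v B S'; B -> v | v u | u A | v v A; A -> w A' | w A v A' | S A' | u A'; S' -> u B S' | ε; A' -> S A' | u A' | ε

Left recursion appears on S, A.
For S: α = {u B}, β = {v, A, v B}. Rewrite as S → β S' and S' → α S' | ε.
For A: α = {S, u}, β = {w, w A v, S, u}. Rewrite as A → β A' and A' → α A' | ε.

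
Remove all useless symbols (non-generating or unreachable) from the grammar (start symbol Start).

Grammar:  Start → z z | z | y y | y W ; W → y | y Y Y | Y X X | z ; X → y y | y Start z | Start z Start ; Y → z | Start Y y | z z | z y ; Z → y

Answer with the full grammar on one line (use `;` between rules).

Generating nonterminals: {Start, W, X, Y, Z}.
Reachable from Start after that: {Start, W, X, Y}.
Removed useless symbols: {Z} and every production mentioning them.

Start → z z | z | y y | y W; W → y | y Y Y | Y X X | z; X → y y | y Start z | Start z Start; Y → z | Start Y y | z z | z y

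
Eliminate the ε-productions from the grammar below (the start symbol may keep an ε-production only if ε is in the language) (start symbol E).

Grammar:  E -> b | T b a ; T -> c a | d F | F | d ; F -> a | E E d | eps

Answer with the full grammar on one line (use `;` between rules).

Nullable nonterminals: {F, T}.
ε ∉ L(G), so no ε-production is kept.
Add the nullable-subset variants: E → T b a gives T b a | b a. T → d F gives d F | d.

E -> b | T b a | b a; T -> c a | d F | d | F; F -> a | E E d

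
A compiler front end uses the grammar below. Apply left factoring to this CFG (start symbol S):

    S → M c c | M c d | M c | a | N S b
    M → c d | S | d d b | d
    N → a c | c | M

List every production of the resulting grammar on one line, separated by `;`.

S → a | N S b | M c S'; M → c d | S | d M'; N → a c | c | M; S' → c | d | ε; M' → d b | ε

S has alternatives sharing prefix 'M c': factor to S → M c S' with S' → c | d | ε.
M has alternatives sharing prefix 'd': factor to M → d M' with M' → d b | ε.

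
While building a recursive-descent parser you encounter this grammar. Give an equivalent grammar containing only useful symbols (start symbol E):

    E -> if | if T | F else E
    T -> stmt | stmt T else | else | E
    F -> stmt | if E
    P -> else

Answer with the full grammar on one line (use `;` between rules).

E -> if | if T | F else E; T -> stmt | stmt T else | else | E; F -> stmt | if E

Generating nonterminals: {E, F, P, T}.
Reachable from E after that: {E, F, T}.
Removed useless symbols: {P} and every production mentioning them.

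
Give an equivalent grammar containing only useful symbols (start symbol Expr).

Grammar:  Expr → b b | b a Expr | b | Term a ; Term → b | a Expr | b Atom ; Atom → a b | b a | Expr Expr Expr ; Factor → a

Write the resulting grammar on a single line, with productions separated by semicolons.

Expr → b b | b a Expr | b | Term a; Term → b | a Expr | b Atom; Atom → a b | b a | Expr Expr Expr

Generating nonterminals: {Atom, Expr, Factor, Term}.
Reachable from Expr after that: {Atom, Expr, Term}.
Removed useless symbols: {Factor} and every production mentioning them.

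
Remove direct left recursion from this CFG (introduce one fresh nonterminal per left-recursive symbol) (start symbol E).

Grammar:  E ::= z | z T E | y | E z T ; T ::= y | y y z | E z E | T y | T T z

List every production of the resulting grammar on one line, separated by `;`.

E ::= z E' | z T E E' | y E'; T ::= y T' | y y z T' | E z E T'; E' ::= z T E' | ε; T' ::= y T' | T z T' | ε

E, T are directly left-recursive.
For E: α = {z T}, β = {z, z T E, y}. Rewrite as E → β E' and E' → α E' | ε.
For T: α = {y, T z}, β = {y, y y z, E z E}. Rewrite as T → β T' and T' → α T' | ε.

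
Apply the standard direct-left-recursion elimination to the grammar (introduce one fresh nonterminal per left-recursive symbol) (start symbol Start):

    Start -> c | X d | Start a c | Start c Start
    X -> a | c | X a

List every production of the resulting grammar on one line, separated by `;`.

Start, X are directly left-recursive.
For Start: α = {a c, c Start}, β = {c, X d}. Rewrite as Start → β Start1 and Start1 → α Start1 | ε.
For X: α = {a}, β = {a, c}. Rewrite as X → β X1 and X1 → α X1 | ε.

Start -> c Start1 | X d Start1; X -> a X1 | c X1; Start1 -> a c Start1 | c Start Start1 | ε; X1 -> a X1 | ε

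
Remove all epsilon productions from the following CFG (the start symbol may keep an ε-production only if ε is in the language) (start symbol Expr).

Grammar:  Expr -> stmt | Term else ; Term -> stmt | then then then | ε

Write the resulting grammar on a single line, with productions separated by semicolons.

Nullable set = {Term}.
ε ∉ L(G), so no ε-production is kept.
Expand every rule over subsets of its nullable positions: Expr → Term else gives Term else | else.

Expr -> stmt | Term else | else; Term -> stmt | then then then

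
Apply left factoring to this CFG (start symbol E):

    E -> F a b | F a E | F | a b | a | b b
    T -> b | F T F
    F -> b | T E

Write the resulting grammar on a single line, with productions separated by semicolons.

E has alternatives sharing prefix 'F': factor to E → F E' with E' → a b | a E | ε.
E has alternatives sharing prefix 'a': factor to E → a E'' with E'' → b | ε.
E' has alternatives sharing prefix 'a': factor to E' → a E''' with E''' → b | E.

E -> b b | F E' | a E''; T -> b | F T F; F -> b | T E; E' -> ε | a E'''; E'' -> b | ε; E''' -> b | E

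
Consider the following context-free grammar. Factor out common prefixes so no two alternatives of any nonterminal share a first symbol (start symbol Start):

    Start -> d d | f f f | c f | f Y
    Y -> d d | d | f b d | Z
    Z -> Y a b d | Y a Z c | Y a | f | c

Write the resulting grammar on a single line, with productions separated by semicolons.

Start has alternatives sharing prefix 'f': factor to Start → f Start1 with Start1 → f f | Y.
Y has alternatives sharing prefix 'd': factor to Y → d Y1 with Y1 → d | ε.
Z has alternatives sharing prefix 'Y a': factor to Z → Y a Z1 with Z1 → b d | Z c | ε.

Start -> d d | c f | f Start1; Y -> f b d | Z | d Y1; Z -> f | c | Y a Z1; Start1 -> f f | Y; Y1 -> d | eps; Z1 -> b d | Z c | eps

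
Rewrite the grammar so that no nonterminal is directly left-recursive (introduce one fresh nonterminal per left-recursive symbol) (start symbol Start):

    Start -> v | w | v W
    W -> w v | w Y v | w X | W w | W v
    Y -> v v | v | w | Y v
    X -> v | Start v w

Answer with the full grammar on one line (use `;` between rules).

Left recursion appears on W, Y.
For W: α = {w, v}, β = {w v, w Y v, w X}. Rewrite as W → β W1 and W1 → α W1 | ε.
For Y: α = {v}, β = {v v, v, w}. Rewrite as Y → β Y1 and Y1 → α Y1 | ε.

Start -> v | w | v W; W -> w v W1 | w Y v W1 | w X W1; Y -> v v Y1 | v Y1 | w Y1; X -> v | Start v w; W1 -> w W1 | v W1 | ε; Y1 -> v Y1 | ε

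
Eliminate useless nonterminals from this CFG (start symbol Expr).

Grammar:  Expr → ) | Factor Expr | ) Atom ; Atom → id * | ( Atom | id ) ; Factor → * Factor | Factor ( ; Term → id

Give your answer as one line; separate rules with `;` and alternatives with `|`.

Generating nonterminals: {Atom, Expr, Term}.
Reachable from Expr after that: {Atom, Expr}.
Removed useless symbols: {Factor, Term} and every production mentioning them.

Expr → ) | ) Atom; Atom → id * | ( Atom | id )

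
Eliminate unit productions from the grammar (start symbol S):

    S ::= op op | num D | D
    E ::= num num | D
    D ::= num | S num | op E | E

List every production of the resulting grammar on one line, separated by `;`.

S ::= num num | num | S num | op E | op op | num D; E ::= num num | num | S num | op E; D ::= num num | num | S num | op E

Unit pairs: D ⇒* {E}; E ⇒* {D}; S ⇒* {D, E}.
For every A with A ⇒* B via unit rules, add B's non-unit alternatives to A; then delete every rule of the form X → Y.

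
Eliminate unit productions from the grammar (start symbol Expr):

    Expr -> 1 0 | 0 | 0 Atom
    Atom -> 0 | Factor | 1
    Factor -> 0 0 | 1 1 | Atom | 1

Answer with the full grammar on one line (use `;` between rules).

Unit pairs: Atom ⇒* {Factor}; Factor ⇒* {Atom}.
For each unit pair (A, B), copy every non-unit production of B to A, then drop all unit productions.

Expr -> 1 0 | 0 | 0 Atom; Atom -> 0 | 1 | 0 0 | 1 1; Factor -> 0 | 1 | 0 0 | 1 1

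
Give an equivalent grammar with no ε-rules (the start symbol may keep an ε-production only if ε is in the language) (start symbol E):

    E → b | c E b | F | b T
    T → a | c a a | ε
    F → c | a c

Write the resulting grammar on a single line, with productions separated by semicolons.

The nullable symbols are {T}.
ε ∉ L(G), so no ε-production is kept.

E → b | c E b | F | b T; T → a | c a a; F → c | a c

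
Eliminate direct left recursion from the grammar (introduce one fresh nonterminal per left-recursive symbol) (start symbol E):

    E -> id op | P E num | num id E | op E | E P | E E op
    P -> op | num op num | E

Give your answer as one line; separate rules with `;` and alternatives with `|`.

E -> id op E' | P E num E' | num id E E' | op E E'; P -> op | num op num | E; E' -> P E' | E op E' | ε

Directly left-recursive nonterminal: E.
For E: α = {P, E op}, β = {id op, P E num, num id E, op E}. Rewrite as E → β E' and E' → α E' | ε.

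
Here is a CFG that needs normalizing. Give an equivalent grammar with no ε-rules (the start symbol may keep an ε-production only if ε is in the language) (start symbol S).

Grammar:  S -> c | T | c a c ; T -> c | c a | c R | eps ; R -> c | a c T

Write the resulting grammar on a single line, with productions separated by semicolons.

Nullable set = {S, T}.
ε ∈ L(G) since S is nullable, so keep S → ε.
For each production, add variants omitting each subset of nullable occurrences: R → a c T gives a c T | a c.

S -> c | T | c a c | eps; T -> c | c a | c R; R -> c | a c T | a c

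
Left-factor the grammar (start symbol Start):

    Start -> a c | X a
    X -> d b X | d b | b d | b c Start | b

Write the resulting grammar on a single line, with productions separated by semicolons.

Start -> a c | X a; X -> b X1 | d b X2; X1 -> d | c Start | ε; X2 -> X | ε

X has alternatives sharing prefix 'b': factor to X → b X1 with X1 → d | c Start | ε.
X has alternatives sharing prefix 'd b': factor to X → d b X2 with X2 → X | ε.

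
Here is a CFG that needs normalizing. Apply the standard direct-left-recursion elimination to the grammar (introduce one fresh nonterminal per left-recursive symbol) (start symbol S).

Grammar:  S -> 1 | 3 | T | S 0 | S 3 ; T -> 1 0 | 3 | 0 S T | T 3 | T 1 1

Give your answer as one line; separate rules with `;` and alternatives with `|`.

S -> 1 S' | 3 S' | T S'; T -> 1 0 T' | 3 T' | 0 S T T'; S' -> 0 S' | 3 S' | ε; T' -> 3 T' | 1 1 T' | ε

S, T are directly left-recursive.
For S: α = {0, 3}, β = {1, 3, T}. Rewrite as S → β S' and S' → α S' | ε.
For T: α = {3, 1 1}, β = {1 0, 3, 0 S T}. Rewrite as T → β T' and T' → α T' | ε.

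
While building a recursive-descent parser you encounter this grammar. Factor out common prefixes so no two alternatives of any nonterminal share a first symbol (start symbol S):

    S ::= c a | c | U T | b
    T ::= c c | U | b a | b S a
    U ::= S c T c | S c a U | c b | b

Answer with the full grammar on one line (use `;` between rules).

S has alternatives sharing prefix 'c': factor to S → c S' with S' → a | ε.
T has alternatives sharing prefix 'b': factor to T → b T' with T' → a | S a.
U has alternatives sharing prefix 'S c': factor to U → S c U' with U' → T c | a U.

S ::= U T | b | c S'; T ::= c c | U | b T'; U ::= c b | b | S c U'; S' ::= a | ε; T' ::= a | S a; U' ::= T c | a U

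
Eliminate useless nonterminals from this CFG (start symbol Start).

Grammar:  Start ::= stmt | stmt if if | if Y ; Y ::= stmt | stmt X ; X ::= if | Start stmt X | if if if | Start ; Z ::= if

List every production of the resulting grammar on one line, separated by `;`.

Start ::= stmt | stmt if if | if Y; Y ::= stmt | stmt X; X ::= if | Start stmt X | if if if | Start

Generating nonterminals: {Start, X, Y, Z}.
Reachable from Start after that: {Start, X, Y}.
Removed useless symbols: {Z} and every production mentioning them.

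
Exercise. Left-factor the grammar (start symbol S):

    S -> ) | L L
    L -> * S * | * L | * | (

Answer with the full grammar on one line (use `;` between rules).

L has alternatives sharing prefix '*': factor to L → * L' with L' → S * | L | ε.

S -> ) | L L; L -> ( | * L'; L' -> S * | L | ε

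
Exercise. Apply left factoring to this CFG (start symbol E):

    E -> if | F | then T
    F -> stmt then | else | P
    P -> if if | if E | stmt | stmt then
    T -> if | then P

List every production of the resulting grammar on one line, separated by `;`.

E -> if | F | then T; F -> stmt then | else | P; P -> if P' | stmt P''; T -> if | then P; P' -> if | E; P'' -> ε | then

P has alternatives sharing prefix 'if': factor to P → if P' with P' → if | E.
P has alternatives sharing prefix 'stmt': factor to P → stmt P'' with P'' → ε | then.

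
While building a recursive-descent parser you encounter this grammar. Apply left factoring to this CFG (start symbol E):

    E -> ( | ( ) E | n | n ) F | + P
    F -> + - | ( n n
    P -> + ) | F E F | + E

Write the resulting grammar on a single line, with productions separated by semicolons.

E -> + P | ( E' | n E''; F -> + - | ( n n; P -> F E F | + P'; E' -> eps | ) E; E'' -> eps | ) F; P' -> ) | E

E has alternatives sharing prefix '(': factor to E → ( E' with E' → ε | ) E.
E has alternatives sharing prefix 'n': factor to E → n E'' with E'' → ε | ) F.
P has alternatives sharing prefix '+': factor to P → + P' with P' → ) | E.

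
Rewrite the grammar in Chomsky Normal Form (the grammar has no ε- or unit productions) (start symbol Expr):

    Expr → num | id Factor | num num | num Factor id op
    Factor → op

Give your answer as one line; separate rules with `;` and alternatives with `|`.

Introduce a nonterminal for each terminal appearing in a rule of length ≥ 2: X1 → id, X2 → num, X3 → op.
Binarize each right-hand side of length ≥ 3 by chaining fresh nonterminals (Y1, Y2, …): affected rules were Expr → X2 Factor X1 X3.

Expr → num | X1 Factor | X2 X2 | X2 Y1; Factor → op; X1 → id; X2 → num; X3 → op; Y1 → Factor Y2; Y2 → X1 X3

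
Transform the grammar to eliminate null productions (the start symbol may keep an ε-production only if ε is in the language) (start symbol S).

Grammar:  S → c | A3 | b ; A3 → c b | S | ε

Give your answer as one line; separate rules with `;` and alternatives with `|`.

Nullable nonterminals: {A3, S}.
ε ∈ L(G) since S is nullable, so keep S → ε.

S → c | A3 | b | ε; A3 → c b | S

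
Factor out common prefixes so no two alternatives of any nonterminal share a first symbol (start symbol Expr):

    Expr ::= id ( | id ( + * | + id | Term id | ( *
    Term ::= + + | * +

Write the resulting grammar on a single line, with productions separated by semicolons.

Expr has alternatives sharing prefix 'id (': factor to Expr → id ( Expr1 with Expr1 → ε | + *.

Expr ::= + id | Term id | ( * | id ( Expr1; Term ::= + + | * +; Expr1 ::= ε | + *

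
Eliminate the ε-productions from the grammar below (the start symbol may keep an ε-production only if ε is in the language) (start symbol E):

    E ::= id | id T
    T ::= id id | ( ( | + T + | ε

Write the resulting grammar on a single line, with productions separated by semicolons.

Nullable set = {T}.
ε ∉ L(G), so no ε-production is kept.
Add the nullable-subset variants: T → + T + gives + T + | + +.

E ::= id | id T; T ::= id id | ( ( | + T + | + +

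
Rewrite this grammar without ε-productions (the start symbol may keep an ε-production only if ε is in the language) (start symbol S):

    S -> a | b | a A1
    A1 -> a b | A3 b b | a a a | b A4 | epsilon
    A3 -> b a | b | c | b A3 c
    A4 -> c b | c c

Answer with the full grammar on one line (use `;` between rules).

S -> a | b | a A1; A1 -> a b | A3 b b | a a a | b A4; A3 -> b a | b | c | b A3 c; A4 -> c b | c c

Nullable set = {A1}.
ε ∉ L(G), so no ε-production is kept.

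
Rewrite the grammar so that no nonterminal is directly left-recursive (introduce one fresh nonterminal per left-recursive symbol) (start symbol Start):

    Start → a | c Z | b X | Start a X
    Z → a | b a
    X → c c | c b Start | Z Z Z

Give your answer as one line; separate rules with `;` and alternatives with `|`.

Start → a Start1 | c Z Start1 | b X Start1; Z → a | b a; X → c c | c b Start | Z Z Z; Start1 → a X Start1 | ε

Left recursion appears on Start.
For Start: α = {a X}, β = {a, c Z, b X}. Rewrite as Start → β Start1 and Start1 → α Start1 | ε.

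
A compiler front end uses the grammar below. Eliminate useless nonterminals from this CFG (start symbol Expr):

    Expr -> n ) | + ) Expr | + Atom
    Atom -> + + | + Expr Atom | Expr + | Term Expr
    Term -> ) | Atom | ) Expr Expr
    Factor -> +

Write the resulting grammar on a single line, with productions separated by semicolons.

Generating nonterminals: {Atom, Expr, Factor, Term}.
Reachable from Expr after that: {Atom, Expr, Term}.
Removed useless symbols: {Factor} and every production mentioning them.

Expr -> n ) | + ) Expr | + Atom; Atom -> + + | + Expr Atom | Expr + | Term Expr; Term -> ) | Atom | ) Expr Expr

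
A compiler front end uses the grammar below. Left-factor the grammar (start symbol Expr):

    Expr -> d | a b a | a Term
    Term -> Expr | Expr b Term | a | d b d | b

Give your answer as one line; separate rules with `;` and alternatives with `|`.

Expr -> d | a Expr1; Term -> a | d b d | b | Expr Term1; Expr1 -> b a | Term; Term1 -> ε | b Term

Expr has alternatives sharing prefix 'a': factor to Expr → a Expr1 with Expr1 → b a | Term.
Term has alternatives sharing prefix 'Expr': factor to Term → Expr Term1 with Term1 → ε | b Term.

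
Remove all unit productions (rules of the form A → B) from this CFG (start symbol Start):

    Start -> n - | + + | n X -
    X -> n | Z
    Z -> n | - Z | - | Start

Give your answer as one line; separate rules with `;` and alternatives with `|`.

Unit pairs: X ⇒* {Start, Z}; Z ⇒* {Start}.
For every A with A ⇒* B via unit rules, add B's non-unit alternatives to A; then delete every rule of the form X → Y.

Start -> n - | + + | n X -; X -> n | - Z | - | n - | + + | n X -; Z -> n | - Z | - | n - | + + | n X -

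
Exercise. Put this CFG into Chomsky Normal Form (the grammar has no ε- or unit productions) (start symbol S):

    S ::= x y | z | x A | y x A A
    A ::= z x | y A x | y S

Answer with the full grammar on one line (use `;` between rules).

Introduce a nonterminal for each terminal appearing in a rule of length ≥ 2: X1 → x, X2 → y, X3 → z.
Binarize each right-hand side of length ≥ 3 by chaining fresh nonterminals (Y1, Y2, …): affected rules were S → X2 X1 A A; A → X2 A X1.

S ::= X1 X2 | z | X1 A | X2 Y1; A ::= X3 X1 | X2 Y3 | X2 S; X1 ::= x; X2 ::= y; X3 ::= z; Y1 ::= X1 Y2; Y2 ::= A A; Y3 ::= A X1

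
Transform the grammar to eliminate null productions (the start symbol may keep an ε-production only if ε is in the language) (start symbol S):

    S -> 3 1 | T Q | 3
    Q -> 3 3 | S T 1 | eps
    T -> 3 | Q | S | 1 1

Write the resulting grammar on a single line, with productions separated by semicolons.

Nullable nonterminals: {Q, S, T}.
ε ∈ L(G) since S is nullable, so keep S → ε.
For each production, add variants omitting each subset of nullable occurrences: S → T Q gives T Q | T | Q. Q → S T 1 gives S T 1 | S 1 | T 1 | 1.

S -> 3 1 | T Q | T | Q | 3 | ε; Q -> 3 3 | S T 1 | S 1 | T 1 | 1; T -> 3 | Q | S | 1 1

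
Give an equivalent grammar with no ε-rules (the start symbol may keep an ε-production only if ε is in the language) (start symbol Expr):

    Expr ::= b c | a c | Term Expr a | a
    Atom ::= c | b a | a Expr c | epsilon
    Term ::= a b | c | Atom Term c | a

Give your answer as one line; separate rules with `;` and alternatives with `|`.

Expr ::= b c | a c | Term Expr a | a; Atom ::= c | b a | a Expr c; Term ::= a b | c | Atom Term c | Term c | a

Nullable nonterminals: {Atom}.
ε ∉ L(G), so no ε-production is kept.
Expand every rule over subsets of its nullable positions: Term → Atom Term c gives Atom Term c | Term c.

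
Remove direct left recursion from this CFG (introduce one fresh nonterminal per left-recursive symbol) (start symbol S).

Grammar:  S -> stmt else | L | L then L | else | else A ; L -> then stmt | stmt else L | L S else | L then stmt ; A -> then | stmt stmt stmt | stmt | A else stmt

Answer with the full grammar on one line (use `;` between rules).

L, A are directly left-recursive.
For L: α = {S else, then stmt}, β = {then stmt, stmt else L}. Rewrite as L → β L' and L' → α L' | ε.
For A: α = {else stmt}, β = {then, stmt stmt stmt, stmt}. Rewrite as A → β A' and A' → α A' | ε.

S -> stmt else | L | L then L | else | else A; L -> then stmt L' | stmt else L L'; A -> then A' | stmt stmt stmt A' | stmt A'; L' -> S else L' | then stmt L' | eps; A' -> else stmt A' | eps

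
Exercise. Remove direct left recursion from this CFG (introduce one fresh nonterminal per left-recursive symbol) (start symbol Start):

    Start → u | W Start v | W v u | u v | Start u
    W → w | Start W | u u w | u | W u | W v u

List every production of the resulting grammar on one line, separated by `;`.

Start → u Start1 | W Start v Start1 | W v u Start1 | u v Start1; W → w W1 | Start W W1 | u u w W1 | u W1; Start1 → u Start1 | ε; W1 → u W1 | v u W1 | ε

Left recursion appears on Start, W.
For Start: α = {u}, β = {u, W Start v, W v u, u v}. Rewrite as Start → β Start1 and Start1 → α Start1 | ε.
For W: α = {u, v u}, β = {w, Start W, u u w, u}. Rewrite as W → β W1 and W1 → α W1 | ε.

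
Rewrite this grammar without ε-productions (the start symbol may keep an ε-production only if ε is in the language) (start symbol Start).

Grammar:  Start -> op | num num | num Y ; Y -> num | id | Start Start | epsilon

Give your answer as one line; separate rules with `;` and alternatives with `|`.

The nullable symbols are {Y}.
ε ∉ L(G), so no ε-production is kept.
Add the nullable-subset variants: Start → num Y gives num Y | num.

Start -> op | num num | num Y | num; Y -> num | id | Start Start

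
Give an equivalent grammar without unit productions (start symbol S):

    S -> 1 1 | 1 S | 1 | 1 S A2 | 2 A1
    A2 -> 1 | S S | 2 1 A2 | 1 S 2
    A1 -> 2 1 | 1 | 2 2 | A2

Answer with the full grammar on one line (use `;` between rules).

S -> 1 1 | 1 S | 1 | 1 S A2 | 2 A1; A2 -> 1 | S S | 2 1 A2 | 1 S 2; A1 -> 1 | S S | 2 1 A2 | 1 S 2 | 2 1 | 2 2

Unit pairs: A1 ⇒* {A2}.
For every A with A ⇒* B via unit rules, add B's non-unit alternatives to A; then delete every rule of the form X → Y.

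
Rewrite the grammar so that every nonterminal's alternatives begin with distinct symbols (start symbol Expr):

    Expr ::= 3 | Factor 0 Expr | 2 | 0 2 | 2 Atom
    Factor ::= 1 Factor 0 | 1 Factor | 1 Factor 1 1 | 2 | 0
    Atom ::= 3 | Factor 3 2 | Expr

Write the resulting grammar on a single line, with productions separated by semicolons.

Expr has alternatives sharing prefix '2': factor to Expr → 2 Expr1 with Expr1 → ε | Atom.
Factor has alternatives sharing prefix '1 Factor': factor to Factor → 1 Factor Factor1 with Factor1 → 0 | ε | 1 1.

Expr ::= 3 | Factor 0 Expr | 0 2 | 2 Expr1; Factor ::= 2 | 0 | 1 Factor Factor1; Atom ::= 3 | Factor 3 2 | Expr; Expr1 ::= ε | Atom; Factor1 ::= 0 | ε | 1 1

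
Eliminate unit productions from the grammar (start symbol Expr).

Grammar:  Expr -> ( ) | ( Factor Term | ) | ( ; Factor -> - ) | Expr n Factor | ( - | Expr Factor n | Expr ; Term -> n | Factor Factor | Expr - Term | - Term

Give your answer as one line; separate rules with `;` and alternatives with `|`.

Expr -> ( ) | ( Factor Term | ) | (; Factor -> - ) | Expr n Factor | ( - | Expr Factor n | ( ) | ( Factor Term | ) | (; Term -> n | Factor Factor | Expr - Term | - Term

Unit pairs: Factor ⇒* {Expr}.
For every A with A ⇒* B via unit rules, add B's non-unit alternatives to A; then delete every rule of the form X → Y.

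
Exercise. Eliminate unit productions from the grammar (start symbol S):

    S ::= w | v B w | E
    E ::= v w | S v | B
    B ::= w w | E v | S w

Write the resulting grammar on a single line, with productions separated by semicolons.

S ::= w w | E v | S w | v w | S v | w | v B w; E ::= w w | E v | S w | v w | S v; B ::= w w | E v | S w

Unit pairs: E ⇒* {B}; S ⇒* {B, E}.
Replace each nonterminal's rules with the union of the non-unit rules of every nonterminal it unit-derives.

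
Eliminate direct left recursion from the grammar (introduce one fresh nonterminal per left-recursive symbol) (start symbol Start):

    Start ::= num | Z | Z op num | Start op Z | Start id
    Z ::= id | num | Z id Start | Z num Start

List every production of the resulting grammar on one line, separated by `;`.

Start ::= num Start1 | Z Start1 | Z op num Start1; Z ::= id Z1 | num Z1; Start1 ::= op Z Start1 | id Start1 | ε; Z1 ::= id Start Z1 | num Start Z1 | ε

Left recursion appears on Start, Z.
For Start: α = {op Z, id}, β = {num, Z, Z op num}. Rewrite as Start → β Start1 and Start1 → α Start1 | ε.
For Z: α = {id Start, num Start}, β = {id, num}. Rewrite as Z → β Z1 and Z1 → α Z1 | ε.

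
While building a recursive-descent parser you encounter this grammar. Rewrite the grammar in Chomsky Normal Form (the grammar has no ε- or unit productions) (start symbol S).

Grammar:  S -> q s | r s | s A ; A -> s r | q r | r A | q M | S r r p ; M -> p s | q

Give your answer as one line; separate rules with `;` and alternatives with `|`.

S -> X1 X2 | X3 X2 | X2 A; A -> X2 X3 | X1 X3 | X3 A | X1 M | S Y1; M -> X4 X2 | q; X1 -> q; X2 -> s; X3 -> r; X4 -> p; Y1 -> X3 Y2; Y2 -> X3 X4

Introduce a nonterminal for each terminal appearing in a rule of length ≥ 2: X1 → q, X2 → s, X3 → r, X4 → p.
Binarize each right-hand side of length ≥ 3 by chaining fresh nonterminals (Y1, Y2, …): affected rules were A → S X3 X3 X4.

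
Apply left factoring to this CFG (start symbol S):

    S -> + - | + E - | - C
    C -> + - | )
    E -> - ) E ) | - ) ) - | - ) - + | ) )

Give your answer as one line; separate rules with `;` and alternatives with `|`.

S -> - C | + S'; C -> + - | ); E -> ) ) | - ) E'; S' -> - | E -; E' -> E ) | ) - | - +

S has alternatives sharing prefix '+': factor to S → + S' with S' → - | E -.
E has alternatives sharing prefix '- )': factor to E → - ) E' with E' → E ) | ) - | - +.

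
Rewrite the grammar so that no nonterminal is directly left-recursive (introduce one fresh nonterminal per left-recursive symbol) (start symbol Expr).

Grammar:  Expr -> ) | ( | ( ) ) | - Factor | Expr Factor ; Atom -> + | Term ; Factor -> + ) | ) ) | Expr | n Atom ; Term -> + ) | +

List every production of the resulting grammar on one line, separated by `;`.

Expr is directly left-recursive.
For Expr: α = {Factor}, β = {), (, ( ) ), - Factor}. Rewrite as Expr → β Expr1 and Expr1 → α Expr1 | ε.

Expr -> ) Expr1 | ( Expr1 | ( ) ) Expr1 | - Factor Expr1; Atom -> + | Term; Factor -> + ) | ) ) | Expr | n Atom; Term -> + ) | +; Expr1 -> Factor Expr1 | ε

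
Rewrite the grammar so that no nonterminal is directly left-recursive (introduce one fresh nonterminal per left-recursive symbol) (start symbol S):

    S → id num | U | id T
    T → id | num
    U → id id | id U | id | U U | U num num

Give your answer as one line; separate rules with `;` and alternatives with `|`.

Directly left-recursive nonterminal: U.
For U: α = {U, num num}, β = {id id, id U, id}. Rewrite as U → β U' and U' → α U' | ε.

S → id num | U | id T; T → id | num; U → id id U' | id U U' | id U'; U' → U U' | num num U' | epsilon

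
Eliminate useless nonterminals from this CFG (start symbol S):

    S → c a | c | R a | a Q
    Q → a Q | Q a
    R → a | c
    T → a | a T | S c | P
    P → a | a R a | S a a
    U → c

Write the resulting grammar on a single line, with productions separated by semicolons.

Generating nonterminals: {P, R, S, T, U}.
Reachable from S after that: {R, S}.
Removed useless symbols: {P, Q, T, U} and every production mentioning them.

S → c a | c | R a; R → a | c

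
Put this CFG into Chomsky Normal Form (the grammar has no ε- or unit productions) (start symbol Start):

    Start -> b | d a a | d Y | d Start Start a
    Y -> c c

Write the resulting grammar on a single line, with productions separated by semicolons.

Start -> b | X1 Y1 | X1 Y | X1 Y2; Y -> X3 X3; X1 -> d; X2 -> a; X3 -> c; Y1 -> X2 X2; Y2 -> Start Y3; Y3 -> Start X2

Introduce a nonterminal for each terminal appearing in a rule of length ≥ 2: X1 → d, X2 → a, X3 → c.
Binarize each right-hand side of length ≥ 3 by chaining fresh nonterminals (Y1, Y2, …): affected rules were Start → X1 X2 X2; Start → X1 Start Start X2.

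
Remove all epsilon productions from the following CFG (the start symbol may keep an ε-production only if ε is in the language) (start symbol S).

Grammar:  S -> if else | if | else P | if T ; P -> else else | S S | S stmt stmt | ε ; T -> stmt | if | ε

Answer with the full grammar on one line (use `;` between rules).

S -> if else | if | else P | else | if T; P -> else else | S S | S stmt stmt; T -> stmt | if

Nullable nonterminals: {P, T}.
ε ∉ L(G), so no ε-production is kept.
For each production, add variants omitting each subset of nullable occurrences: S → else P gives else P | else.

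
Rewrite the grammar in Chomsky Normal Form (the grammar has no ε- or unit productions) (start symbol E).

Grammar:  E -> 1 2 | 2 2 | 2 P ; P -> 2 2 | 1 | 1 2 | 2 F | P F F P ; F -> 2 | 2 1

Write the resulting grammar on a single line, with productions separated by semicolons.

E -> X1 X2 | X2 X2 | X2 P; P -> X2 X2 | 1 | X1 X2 | X2 F | P Y1; F -> 2 | X2 X1; X1 -> 1; X2 -> 2; Y1 -> F Y2; Y2 -> F P

Introduce a nonterminal for each terminal appearing in a rule of length ≥ 2: X1 → 1, X2 → 2.
Binarize each right-hand side of length ≥ 3 by chaining fresh nonterminals (Y1, Y2, …): affected rules were P → P F F P.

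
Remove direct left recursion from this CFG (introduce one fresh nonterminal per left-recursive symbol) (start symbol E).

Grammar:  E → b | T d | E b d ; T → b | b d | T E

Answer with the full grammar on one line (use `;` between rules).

Directly left-recursive nonterminals: E, T.
For E: α = {b d}, β = {b, T d}. Rewrite as E → β E' and E' → α E' | ε.
For T: α = {E}, β = {b, b d}. Rewrite as T → β T' and T' → α T' | ε.

E → b E' | T d E'; T → b T' | b d T'; E' → b d E' | ε; T' → E T' | ε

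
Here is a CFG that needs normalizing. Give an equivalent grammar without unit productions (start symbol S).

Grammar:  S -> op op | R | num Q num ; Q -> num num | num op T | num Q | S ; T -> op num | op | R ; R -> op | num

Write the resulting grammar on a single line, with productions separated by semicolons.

S -> op op | num Q num | op | num; Q -> op | num | op op | num Q num | num num | num op T | num Q; T -> op | num | op num; R -> op | num

Unit pairs: Q ⇒* {R, S}; S ⇒* {R}; T ⇒* {R}.
Replace each nonterminal's rules with the union of the non-unit rules of every nonterminal it unit-derives.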